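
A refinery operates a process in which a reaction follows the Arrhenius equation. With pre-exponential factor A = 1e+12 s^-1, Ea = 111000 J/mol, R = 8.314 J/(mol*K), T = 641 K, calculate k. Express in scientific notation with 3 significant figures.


k = A * exp(-Ea/(R*T))
k = 1e+12 * exp(-111000 / (8.314 * 641))
k = 1e+12 * exp(-20.828353)
k = 9.00e+02


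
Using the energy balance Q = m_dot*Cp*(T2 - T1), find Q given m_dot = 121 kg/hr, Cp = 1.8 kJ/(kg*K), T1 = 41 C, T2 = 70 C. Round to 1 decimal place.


Q = m_dot * Cp * (T2 - T1)
Q = 121 * 1.8 * (70 - 41)
Q = 121 * 1.8 * 29
Q = 6316.2 kJ/hr


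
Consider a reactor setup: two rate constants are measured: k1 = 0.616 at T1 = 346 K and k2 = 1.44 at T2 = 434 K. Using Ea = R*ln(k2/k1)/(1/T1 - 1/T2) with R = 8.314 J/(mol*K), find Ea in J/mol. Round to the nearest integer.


Ea = R * ln(k2/k1) / (1/T1 - 1/T2)
ln(k2/k1) = ln(1.44/0.616) = 0.8491514
1/T1 - 1/T2 = 1/346 - 1/434 = 0.000586025945
Ea = 8.314 * 0.8491514 / 0.000586025945
Ea = 12047 J/mol


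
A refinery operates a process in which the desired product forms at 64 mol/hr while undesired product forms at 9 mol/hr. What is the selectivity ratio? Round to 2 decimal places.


S = desired product rate / undesired product rate
S = 64 / 9
S = 7.11


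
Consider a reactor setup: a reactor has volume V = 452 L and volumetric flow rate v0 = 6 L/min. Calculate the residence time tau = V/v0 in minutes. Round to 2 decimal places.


tau = V / v0
tau = 452 / 6
tau = 75.33 min


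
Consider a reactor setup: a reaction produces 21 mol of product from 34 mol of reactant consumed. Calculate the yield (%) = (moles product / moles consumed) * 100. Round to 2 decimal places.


Yield = (moles product / moles consumed) * 100%
Yield = (21 / 34) * 100
Yield = 0.6176 * 100
Yield = 61.76%


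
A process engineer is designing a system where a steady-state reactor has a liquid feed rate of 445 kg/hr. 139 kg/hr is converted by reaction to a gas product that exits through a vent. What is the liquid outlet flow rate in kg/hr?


Steady-state mass balance on the main outlet: F_out = F_in - F_removed
F_out = 445 - 139
F_out = 306 kg/hr


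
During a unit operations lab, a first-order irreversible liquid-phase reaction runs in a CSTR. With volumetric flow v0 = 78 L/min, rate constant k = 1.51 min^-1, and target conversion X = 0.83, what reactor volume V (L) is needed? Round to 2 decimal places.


V = v0 * X / (k * (1 - X))
V = 78 * 0.83 / (1.51 * (1 - 0.83))
V = 64.74 / (1.51 * 0.17)
V = 64.74 / 0.2567
V = 252.20 L


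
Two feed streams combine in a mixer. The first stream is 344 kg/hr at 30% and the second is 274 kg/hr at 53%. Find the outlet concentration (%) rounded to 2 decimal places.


Mass balance on solute: F1*x1 + F2*x2 = F3*x3
F3 = F1 + F2 = 344 + 274 = 618 kg/hr
x3 = (F1*x1 + F2*x2)/F3
x3 = (344*0.3 + 274*0.53) / 618
x3 = 40.20%


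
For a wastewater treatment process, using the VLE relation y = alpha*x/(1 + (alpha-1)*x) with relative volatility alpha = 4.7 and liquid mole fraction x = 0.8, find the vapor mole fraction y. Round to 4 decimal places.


y = alpha*x / (1 + (alpha-1)*x)
y = 4.7*0.8 / (1 + (4.7-1)*0.8)
y = 3.76 / (1 + 2.96)
y = 3.76 / 3.96
y = 0.9495


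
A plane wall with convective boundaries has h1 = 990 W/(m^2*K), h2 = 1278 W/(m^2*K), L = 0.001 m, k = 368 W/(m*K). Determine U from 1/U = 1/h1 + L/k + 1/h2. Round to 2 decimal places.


1/U = 1/h1 + L/k + 1/h2
1/U = 1/990 + 0.001/368 + 1/1278
1/U = 0.001010101 + 2.7174e-06 + 0.0007824726
1/U = 0.001795291
U = 557.01 W/(m^2*K)


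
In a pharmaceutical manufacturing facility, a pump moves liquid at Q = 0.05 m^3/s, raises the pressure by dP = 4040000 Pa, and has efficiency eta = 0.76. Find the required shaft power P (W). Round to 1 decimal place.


P = Q * dP / eta
P = 0.05 * 4040000 / 0.76
P = 202000.0 / 0.76
P = 265789.5 W


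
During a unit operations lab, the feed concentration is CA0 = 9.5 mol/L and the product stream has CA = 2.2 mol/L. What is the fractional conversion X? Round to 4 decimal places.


X = (CA0 - CA) / CA0
X = (9.5 - 2.2) / 9.5
X = 7.3 / 9.5
X = 0.7684


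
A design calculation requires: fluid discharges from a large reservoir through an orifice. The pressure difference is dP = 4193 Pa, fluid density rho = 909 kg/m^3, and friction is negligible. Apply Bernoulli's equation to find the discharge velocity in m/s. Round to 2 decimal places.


v = sqrt(2*dP/rho)
v = sqrt(2*4193/909)
v = sqrt(9.225523)
v = 3.04 m/s


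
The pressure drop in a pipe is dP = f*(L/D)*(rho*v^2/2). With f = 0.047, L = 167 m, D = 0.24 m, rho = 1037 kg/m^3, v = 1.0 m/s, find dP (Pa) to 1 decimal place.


dP = f * (L/D) * (rho*v^2/2)
dP = 0.047 * (167/0.24) * (1037*1.0^2/2)
L/D = 695.83333333
rho*v^2/2 = 1037*1.0/2 = 518.5
dP = 0.047 * 695.83333333 * 518.5
dP = 16957.1 Pa


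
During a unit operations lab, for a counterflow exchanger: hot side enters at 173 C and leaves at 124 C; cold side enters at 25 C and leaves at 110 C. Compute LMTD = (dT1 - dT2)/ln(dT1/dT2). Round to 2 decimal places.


dT1 = Th_in - Tc_out = 173 - 110 = 63
dT2 = Th_out - Tc_in = 124 - 25 = 99
LMTD = (dT1 - dT2) / ln(dT1/dT2)
LMTD = (63 - 99) / ln(63/99)
LMTD = 79.65 K


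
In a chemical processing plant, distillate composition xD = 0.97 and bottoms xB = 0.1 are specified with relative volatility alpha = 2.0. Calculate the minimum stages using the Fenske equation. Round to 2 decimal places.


N_min = ln((xD*(1-xB))/(xB*(1-xD))) / ln(alpha)
Numerator inside ln: 0.873 / 0.003 = 291.0
ln(291.0) = 5.673323
ln(alpha) = ln(2.0) = 0.693147
N_min = 5.673323 / 0.693147 = 8.18


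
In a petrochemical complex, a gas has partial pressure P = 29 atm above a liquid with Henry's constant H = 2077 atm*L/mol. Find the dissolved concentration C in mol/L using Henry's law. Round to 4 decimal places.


C = P / H
C = 29 / 2077
C = 0.0140 mol/L


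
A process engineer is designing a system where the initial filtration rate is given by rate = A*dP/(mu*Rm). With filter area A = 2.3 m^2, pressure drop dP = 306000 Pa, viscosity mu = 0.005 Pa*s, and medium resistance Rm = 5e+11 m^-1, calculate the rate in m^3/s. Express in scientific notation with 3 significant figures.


rate = A * dP / (mu * Rm)
rate = 2.3 * 306000 / (0.005 * 5e+11)
rate = 703800.0 / 2.500e+09
rate = 2.82e-04 m^3/s


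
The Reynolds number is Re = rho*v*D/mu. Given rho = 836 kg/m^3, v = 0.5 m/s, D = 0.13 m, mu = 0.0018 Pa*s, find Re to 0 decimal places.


Re = rho * v * D / mu
Re = 836 * 0.5 * 0.13 / 0.0018
Re = 54.34 / 0.0018
Re = 30189


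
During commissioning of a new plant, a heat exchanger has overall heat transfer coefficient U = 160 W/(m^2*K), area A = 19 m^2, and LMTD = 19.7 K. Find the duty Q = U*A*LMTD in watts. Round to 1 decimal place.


Q = U * A * LMTD
Q = 160 * 19 * 19.7
Q = 59888.0 W


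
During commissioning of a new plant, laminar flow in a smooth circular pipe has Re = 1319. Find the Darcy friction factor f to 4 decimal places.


f = 64 / Re
f = 64 / 1319
f = 0.0485


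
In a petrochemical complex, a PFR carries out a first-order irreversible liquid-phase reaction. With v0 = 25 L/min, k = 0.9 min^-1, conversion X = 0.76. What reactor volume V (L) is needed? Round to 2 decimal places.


V = (v0/k) * ln(1/(1-X))
V = (25/0.9) * ln(1/(1-0.76))
V = 27.777778 * ln(4.166667)
V = 27.777778 * 1.427116
V = 39.64 L


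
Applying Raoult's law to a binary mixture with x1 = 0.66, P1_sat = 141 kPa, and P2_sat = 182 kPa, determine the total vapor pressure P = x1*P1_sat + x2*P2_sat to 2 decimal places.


P = x1*P1_sat + x2*P2_sat
x2 = 1 - x1 = 1 - 0.66 = 0.34
P = 0.66*141 + 0.34*182
P = 93.06 + 61.88
P = 154.94 kPa


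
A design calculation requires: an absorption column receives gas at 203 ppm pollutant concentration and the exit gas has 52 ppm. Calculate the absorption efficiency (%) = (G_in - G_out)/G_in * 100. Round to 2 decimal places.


Efficiency = (G_in - G_out) / G_in * 100%
Efficiency = (203 - 52) / 203 * 100
Efficiency = 151 / 203 * 100
Efficiency = 74.38%


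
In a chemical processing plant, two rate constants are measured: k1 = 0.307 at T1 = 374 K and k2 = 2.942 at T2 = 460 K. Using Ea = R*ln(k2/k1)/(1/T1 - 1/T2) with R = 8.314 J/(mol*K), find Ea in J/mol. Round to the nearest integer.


Ea = R * ln(k2/k1) / (1/T1 - 1/T2)
ln(k2/k1) = ln(2.942/0.307) = 2.2599972
1/T1 - 1/T2 = 1/374 - 1/460 = 0.000499883748
Ea = 8.314 * 2.2599972 / 0.000499883748
Ea = 37588 J/mol


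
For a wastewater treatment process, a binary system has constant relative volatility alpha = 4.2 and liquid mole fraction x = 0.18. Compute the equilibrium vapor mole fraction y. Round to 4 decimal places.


y = alpha*x / (1 + (alpha-1)*x)
y = 4.2*0.18 / (1 + (4.2-1)*0.18)
y = 0.756 / (1 + 0.576)
y = 0.756 / 1.576
y = 0.4797


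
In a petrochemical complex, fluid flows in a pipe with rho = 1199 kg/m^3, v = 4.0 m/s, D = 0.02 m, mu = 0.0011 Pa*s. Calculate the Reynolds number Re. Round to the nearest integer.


Re = rho * v * D / mu
Re = 1199 * 4.0 * 0.02 / 0.0011
Re = 95.92 / 0.0011
Re = 87200


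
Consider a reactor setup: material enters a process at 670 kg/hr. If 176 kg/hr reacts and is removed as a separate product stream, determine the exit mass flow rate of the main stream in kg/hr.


Steady-state mass balance on the main outlet: F_out = F_in - F_removed
F_out = 670 - 176
F_out = 494 kg/hr


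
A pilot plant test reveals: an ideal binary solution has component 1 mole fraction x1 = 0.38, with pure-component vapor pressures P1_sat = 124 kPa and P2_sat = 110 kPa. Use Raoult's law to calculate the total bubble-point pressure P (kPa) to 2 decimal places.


P = x1*P1_sat + x2*P2_sat
x2 = 1 - x1 = 1 - 0.38 = 0.62
P = 0.38*124 + 0.62*110
P = 47.12 + 68.2
P = 115.32 kPa


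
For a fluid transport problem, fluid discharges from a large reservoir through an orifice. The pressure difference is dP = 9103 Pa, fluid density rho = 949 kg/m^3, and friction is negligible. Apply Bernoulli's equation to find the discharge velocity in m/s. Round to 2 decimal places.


v = sqrt(2*dP/rho)
v = sqrt(2*9103/949)
v = sqrt(19.184405)
v = 4.38 m/s


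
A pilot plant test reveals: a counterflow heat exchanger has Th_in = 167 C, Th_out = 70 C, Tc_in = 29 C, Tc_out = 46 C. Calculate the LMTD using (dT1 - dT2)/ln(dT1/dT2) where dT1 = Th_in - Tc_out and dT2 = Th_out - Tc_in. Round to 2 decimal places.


dT1 = Th_in - Tc_out = 167 - 46 = 121
dT2 = Th_out - Tc_in = 70 - 29 = 41
LMTD = (dT1 - dT2) / ln(dT1/dT2)
LMTD = (121 - 41) / ln(121/41)
LMTD = 73.92 K


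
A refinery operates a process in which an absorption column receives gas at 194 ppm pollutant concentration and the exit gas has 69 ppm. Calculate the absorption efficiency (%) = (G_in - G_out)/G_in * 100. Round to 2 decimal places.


Efficiency = (G_in - G_out) / G_in * 100%
Efficiency = (194 - 69) / 194 * 100
Efficiency = 125 / 194 * 100
Efficiency = 64.43%


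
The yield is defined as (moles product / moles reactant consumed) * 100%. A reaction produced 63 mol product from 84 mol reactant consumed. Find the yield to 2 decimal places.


Yield = (moles product / moles consumed) * 100%
Yield = (63 / 84) * 100
Yield = 0.75 * 100
Yield = 75.00%


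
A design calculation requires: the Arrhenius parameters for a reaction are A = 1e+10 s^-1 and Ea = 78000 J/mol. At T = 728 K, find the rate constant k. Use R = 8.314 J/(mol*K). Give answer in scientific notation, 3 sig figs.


k = A * exp(-Ea/(R*T))
k = 1e+10 * exp(-78000 / (8.314 * 728))
k = 1e+10 * exp(-12.887041)
k = 2.53e+04


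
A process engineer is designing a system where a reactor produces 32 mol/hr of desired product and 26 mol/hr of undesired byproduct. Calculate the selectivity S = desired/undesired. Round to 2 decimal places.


S = desired product rate / undesired product rate
S = 32 / 26
S = 1.23


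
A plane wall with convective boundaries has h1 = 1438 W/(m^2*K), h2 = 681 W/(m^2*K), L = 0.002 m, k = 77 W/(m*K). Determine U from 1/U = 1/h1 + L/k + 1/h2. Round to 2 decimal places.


1/U = 1/h1 + L/k + 1/h2
1/U = 1/1438 + 0.002/77 + 1/681
1/U = 0.0006954103 + 2.5974e-05 + 0.0014684288
1/U = 0.0021898131
U = 456.66 W/(m^2*K)


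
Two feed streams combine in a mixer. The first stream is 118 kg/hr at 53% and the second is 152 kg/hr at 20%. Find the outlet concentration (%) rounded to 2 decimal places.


Mass balance on solute: F1*x1 + F2*x2 = F3*x3
F3 = F1 + F2 = 118 + 152 = 270 kg/hr
x3 = (F1*x1 + F2*x2)/F3
x3 = (118*0.53 + 152*0.2) / 270
x3 = 34.42%


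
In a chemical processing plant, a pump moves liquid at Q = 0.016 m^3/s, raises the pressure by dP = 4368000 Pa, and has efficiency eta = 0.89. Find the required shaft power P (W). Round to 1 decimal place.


P = Q * dP / eta
P = 0.016 * 4368000 / 0.89
P = 69888.0 / 0.89
P = 78525.8 W


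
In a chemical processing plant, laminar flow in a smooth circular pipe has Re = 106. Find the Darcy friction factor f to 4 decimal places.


f = 64 / Re
f = 64 / 106
f = 0.6038


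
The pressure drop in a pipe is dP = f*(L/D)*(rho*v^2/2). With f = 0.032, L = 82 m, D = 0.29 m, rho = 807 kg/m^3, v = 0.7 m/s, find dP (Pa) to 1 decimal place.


dP = f * (L/D) * (rho*v^2/2)
dP = 0.032 * (82/0.29) * (807*0.7^2/2)
L/D = 282.75862069
rho*v^2/2 = 807*0.49/2 = 197.715
dP = 0.032 * 282.75862069 * 197.715
dP = 1789.0 Pa


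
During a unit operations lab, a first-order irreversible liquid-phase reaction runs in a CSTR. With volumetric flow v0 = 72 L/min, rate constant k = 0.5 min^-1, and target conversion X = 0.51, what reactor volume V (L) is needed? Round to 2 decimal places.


V = v0 * X / (k * (1 - X))
V = 72 * 0.51 / (0.5 * (1 - 0.51))
V = 36.72 / (0.5 * 0.49)
V = 36.72 / 0.245
V = 149.88 L


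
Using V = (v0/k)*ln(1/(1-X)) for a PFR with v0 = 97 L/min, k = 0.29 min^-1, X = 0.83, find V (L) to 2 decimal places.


V = (v0/k) * ln(1/(1-X))
V = (97/0.29) * ln(1/(1-0.83))
V = 334.482759 * ln(5.882353)
V = 334.482759 * 1.771957
V = 592.69 L


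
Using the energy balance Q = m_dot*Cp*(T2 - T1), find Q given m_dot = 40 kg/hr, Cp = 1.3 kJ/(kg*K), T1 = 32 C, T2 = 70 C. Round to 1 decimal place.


Q = m_dot * Cp * (T2 - T1)
Q = 40 * 1.3 * (70 - 32)
Q = 40 * 1.3 * 38
Q = 1976.0 kJ/hr


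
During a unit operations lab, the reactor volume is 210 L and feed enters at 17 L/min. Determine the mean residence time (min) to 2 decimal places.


tau = V / v0
tau = 210 / 17
tau = 12.35 min


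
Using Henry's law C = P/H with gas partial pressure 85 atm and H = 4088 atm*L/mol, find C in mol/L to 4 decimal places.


C = P / H
C = 85 / 4088
C = 0.0208 mol/L


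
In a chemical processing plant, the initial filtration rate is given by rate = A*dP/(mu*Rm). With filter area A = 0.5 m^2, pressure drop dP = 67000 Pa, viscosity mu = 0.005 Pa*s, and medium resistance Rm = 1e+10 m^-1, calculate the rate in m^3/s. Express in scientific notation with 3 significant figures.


rate = A * dP / (mu * Rm)
rate = 0.5 * 67000 / (0.005 * 1e+10)
rate = 33500.0 / 5.000e+07
rate = 6.70e-04 m^3/s


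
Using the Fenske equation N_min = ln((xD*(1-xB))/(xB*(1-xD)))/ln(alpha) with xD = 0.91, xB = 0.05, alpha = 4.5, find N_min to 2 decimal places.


N_min = ln((xD*(1-xB))/(xB*(1-xD))) / ln(alpha)
Numerator inside ln: 0.8645 / 0.0045 = 192.111111
ln(192.111111) = 5.258074
ln(alpha) = ln(4.5) = 1.504077
N_min = 5.258074 / 1.504077 = 3.50


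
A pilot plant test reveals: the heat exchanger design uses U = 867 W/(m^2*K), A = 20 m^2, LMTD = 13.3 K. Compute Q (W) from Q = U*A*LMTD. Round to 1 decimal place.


Q = U * A * LMTD
Q = 867 * 20 * 13.3
Q = 230622.0 W


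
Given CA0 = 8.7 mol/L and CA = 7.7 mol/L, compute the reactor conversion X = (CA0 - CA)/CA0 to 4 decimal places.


X = (CA0 - CA) / CA0
X = (8.7 - 7.7) / 8.7
X = 1.0 / 8.7
X = 0.1149


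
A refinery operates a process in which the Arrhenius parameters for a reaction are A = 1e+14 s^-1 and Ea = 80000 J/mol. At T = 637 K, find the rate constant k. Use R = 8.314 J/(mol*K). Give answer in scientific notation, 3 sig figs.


k = A * exp(-Ea/(R*T))
k = 1e+14 * exp(-80000 / (8.314 * 637))
k = 1e+14 * exp(-15.105689)
k = 2.75e+07


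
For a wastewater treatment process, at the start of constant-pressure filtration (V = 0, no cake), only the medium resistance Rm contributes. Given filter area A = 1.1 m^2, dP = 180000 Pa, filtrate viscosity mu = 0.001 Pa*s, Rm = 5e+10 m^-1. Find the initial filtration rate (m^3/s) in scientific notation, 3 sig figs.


rate = A * dP / (mu * Rm)
rate = 1.1 * 180000 / (0.001 * 5e+10)
rate = 198000.0 / 5.000e+07
rate = 3.96e-03 m^3/s


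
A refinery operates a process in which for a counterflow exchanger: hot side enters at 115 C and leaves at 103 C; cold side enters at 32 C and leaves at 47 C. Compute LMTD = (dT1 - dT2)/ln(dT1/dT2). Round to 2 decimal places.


dT1 = Th_in - Tc_out = 115 - 47 = 68
dT2 = Th_out - Tc_in = 103 - 32 = 71
LMTD = (dT1 - dT2) / ln(dT1/dT2)
LMTD = (68 - 71) / ln(68/71)
LMTD = 69.49 K


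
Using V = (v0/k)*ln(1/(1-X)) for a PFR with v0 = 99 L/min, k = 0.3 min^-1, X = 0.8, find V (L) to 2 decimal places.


V = (v0/k) * ln(1/(1-X))
V = (99/0.3) * ln(1/(1-0.8))
V = 330.0 * ln(5.0)
V = 330.0 * 1.609438
V = 531.11 L


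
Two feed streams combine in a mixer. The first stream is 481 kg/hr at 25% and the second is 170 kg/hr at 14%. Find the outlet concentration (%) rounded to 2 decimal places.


Mass balance on solute: F1*x1 + F2*x2 = F3*x3
F3 = F1 + F2 = 481 + 170 = 651 kg/hr
x3 = (F1*x1 + F2*x2)/F3
x3 = (481*0.25 + 170*0.14) / 651
x3 = 22.13%


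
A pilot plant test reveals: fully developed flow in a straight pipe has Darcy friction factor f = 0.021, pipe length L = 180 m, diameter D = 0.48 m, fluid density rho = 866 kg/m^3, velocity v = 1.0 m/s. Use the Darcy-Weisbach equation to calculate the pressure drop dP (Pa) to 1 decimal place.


dP = f * (L/D) * (rho*v^2/2)
dP = 0.021 * (180/0.48) * (866*1.0^2/2)
L/D = 375.0
rho*v^2/2 = 866*1.0/2 = 433.0
dP = 0.021 * 375.0 * 433.0
dP = 3409.9 Pa


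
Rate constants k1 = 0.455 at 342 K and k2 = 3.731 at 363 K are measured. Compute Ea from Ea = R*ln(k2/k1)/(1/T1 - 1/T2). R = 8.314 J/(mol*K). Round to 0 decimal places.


Ea = R * ln(k2/k1) / (1/T1 - 1/T2)
ln(k2/k1) = ln(3.731/0.455) = 2.1041342
1/T1 - 1/T2 = 1/342 - 1/363 = 0.000169155672
Ea = 8.314 * 2.1041342 / 0.000169155672
Ea = 103418 J/mol


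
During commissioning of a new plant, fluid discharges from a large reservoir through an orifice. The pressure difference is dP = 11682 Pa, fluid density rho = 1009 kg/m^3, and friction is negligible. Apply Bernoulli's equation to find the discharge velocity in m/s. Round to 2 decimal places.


v = sqrt(2*dP/rho)
v = sqrt(2*11682/1009)
v = sqrt(23.1556)
v = 4.81 m/s


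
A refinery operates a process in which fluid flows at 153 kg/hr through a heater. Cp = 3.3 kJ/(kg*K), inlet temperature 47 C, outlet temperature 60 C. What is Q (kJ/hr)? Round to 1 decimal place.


Q = m_dot * Cp * (T2 - T1)
Q = 153 * 3.3 * (60 - 47)
Q = 153 * 3.3 * 13
Q = 6563.7 kJ/hr


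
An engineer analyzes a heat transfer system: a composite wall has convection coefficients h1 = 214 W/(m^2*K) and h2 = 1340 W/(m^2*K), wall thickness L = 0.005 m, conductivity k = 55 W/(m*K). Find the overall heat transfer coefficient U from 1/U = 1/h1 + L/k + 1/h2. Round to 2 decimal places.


1/U = 1/h1 + L/k + 1/h2
1/U = 1/214 + 0.005/55 + 1/1340
1/U = 0.0046728972 + 9.09091e-05 + 0.0007462687
1/U = 0.005510075
U = 181.49 W/(m^2*K)


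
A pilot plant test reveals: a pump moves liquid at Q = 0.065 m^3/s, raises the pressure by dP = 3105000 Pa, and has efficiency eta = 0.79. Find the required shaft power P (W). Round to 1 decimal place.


P = Q * dP / eta
P = 0.065 * 3105000 / 0.79
P = 201825.0 / 0.79
P = 255474.7 W


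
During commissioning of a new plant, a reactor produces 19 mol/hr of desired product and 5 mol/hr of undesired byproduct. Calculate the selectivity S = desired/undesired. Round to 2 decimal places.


S = desired product rate / undesired product rate
S = 19 / 5
S = 3.80


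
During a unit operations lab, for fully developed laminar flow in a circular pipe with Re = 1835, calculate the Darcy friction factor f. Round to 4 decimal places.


f = 64 / Re
f = 64 / 1835
f = 0.0349


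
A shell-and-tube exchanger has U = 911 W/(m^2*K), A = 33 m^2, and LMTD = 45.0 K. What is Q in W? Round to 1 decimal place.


Q = U * A * LMTD
Q = 911 * 33 * 45.0
Q = 1352835.0 W


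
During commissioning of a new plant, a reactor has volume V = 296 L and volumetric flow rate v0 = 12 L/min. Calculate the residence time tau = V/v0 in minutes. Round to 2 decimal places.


tau = V / v0
tau = 296 / 12
tau = 24.67 min


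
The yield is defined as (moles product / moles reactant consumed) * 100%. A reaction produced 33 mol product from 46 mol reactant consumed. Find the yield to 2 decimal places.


Yield = (moles product / moles consumed) * 100%
Yield = (33 / 46) * 100
Yield = 0.7174 * 100
Yield = 71.74%


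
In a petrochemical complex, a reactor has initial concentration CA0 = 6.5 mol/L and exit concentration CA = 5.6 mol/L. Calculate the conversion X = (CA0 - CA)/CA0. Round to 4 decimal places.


X = (CA0 - CA) / CA0
X = (6.5 - 5.6) / 6.5
X = 0.9 / 6.5
X = 0.1385


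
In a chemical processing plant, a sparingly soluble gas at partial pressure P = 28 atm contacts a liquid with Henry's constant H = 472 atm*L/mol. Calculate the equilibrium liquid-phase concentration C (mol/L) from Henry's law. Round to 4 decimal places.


C = P / H
C = 28 / 472
C = 0.0593 mol/L


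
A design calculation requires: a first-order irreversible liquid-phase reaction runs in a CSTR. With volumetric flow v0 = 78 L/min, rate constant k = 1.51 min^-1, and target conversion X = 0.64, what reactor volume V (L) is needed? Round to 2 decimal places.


V = v0 * X / (k * (1 - X))
V = 78 * 0.64 / (1.51 * (1 - 0.64))
V = 49.92 / (1.51 * 0.36)
V = 49.92 / 0.5436
V = 91.83 L


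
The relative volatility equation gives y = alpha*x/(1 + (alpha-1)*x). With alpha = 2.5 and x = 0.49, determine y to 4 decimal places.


y = alpha*x / (1 + (alpha-1)*x)
y = 2.5*0.49 / (1 + (2.5-1)*0.49)
y = 1.225 / (1 + 0.735)
y = 1.225 / 1.735
y = 0.7061


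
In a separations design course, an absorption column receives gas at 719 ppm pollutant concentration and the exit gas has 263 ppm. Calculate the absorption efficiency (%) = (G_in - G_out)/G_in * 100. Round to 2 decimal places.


Efficiency = (G_in - G_out) / G_in * 100%
Efficiency = (719 - 263) / 719 * 100
Efficiency = 456 / 719 * 100
Efficiency = 63.42%


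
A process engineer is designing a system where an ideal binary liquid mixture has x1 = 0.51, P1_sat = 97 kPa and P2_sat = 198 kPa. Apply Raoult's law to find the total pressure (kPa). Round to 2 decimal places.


P = x1*P1_sat + x2*P2_sat
x2 = 1 - x1 = 1 - 0.51 = 0.49
P = 0.51*97 + 0.49*198
P = 49.47 + 97.02
P = 146.49 kPa


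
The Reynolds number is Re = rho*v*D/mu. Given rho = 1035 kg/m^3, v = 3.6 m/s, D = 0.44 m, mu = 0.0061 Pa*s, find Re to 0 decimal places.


Re = rho * v * D / mu
Re = 1035 * 3.6 * 0.44 / 0.0061
Re = 1639.44 / 0.0061
Re = 268761


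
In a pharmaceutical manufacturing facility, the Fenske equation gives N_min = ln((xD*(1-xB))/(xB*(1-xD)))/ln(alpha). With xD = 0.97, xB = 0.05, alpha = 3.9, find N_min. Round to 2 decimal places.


N_min = ln((xD*(1-xB))/(xB*(1-xD))) / ln(alpha)
Numerator inside ln: 0.9215 / 0.0015 = 614.333333
ln(614.333333) = 6.420538
ln(alpha) = ln(3.9) = 1.360977
N_min = 6.420538 / 1.360977 = 4.72


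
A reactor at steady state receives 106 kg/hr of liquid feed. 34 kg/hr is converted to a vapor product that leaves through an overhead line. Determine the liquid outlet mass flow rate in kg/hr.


Steady-state mass balance on the main outlet: F_out = F_in - F_removed
F_out = 106 - 34
F_out = 72 kg/hr


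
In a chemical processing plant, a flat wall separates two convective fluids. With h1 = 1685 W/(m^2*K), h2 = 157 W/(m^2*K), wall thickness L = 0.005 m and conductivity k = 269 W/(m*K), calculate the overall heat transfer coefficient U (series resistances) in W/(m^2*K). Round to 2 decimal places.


1/U = 1/h1 + L/k + 1/h2
1/U = 1/1685 + 0.005/269 + 1/157
1/U = 0.0005934718 + 1.85874e-05 + 0.0063694268
1/U = 0.006981486
U = 143.24 W/(m^2*K)


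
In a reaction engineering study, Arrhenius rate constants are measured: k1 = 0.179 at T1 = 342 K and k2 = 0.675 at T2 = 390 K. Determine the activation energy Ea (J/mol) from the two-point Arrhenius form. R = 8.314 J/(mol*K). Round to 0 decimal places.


Ea = R * ln(k2/k1) / (1/T1 - 1/T2)
ln(k2/k1) = ln(0.675/0.179) = 1.3273269
1/T1 - 1/T2 = 1/342 - 1/390 = 0.000359874044
Ea = 8.314 * 1.3273269 / 0.000359874044
Ea = 30665 J/mol


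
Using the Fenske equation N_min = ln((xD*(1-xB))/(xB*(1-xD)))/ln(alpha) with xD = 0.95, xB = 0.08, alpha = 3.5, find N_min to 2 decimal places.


N_min = ln((xD*(1-xB))/(xB*(1-xD))) / ln(alpha)
Numerator inside ln: 0.874 / 0.004 = 218.5
ln(218.5) = 5.386786
ln(alpha) = ln(3.5) = 1.252763
N_min = 5.386786 / 1.252763 = 4.30


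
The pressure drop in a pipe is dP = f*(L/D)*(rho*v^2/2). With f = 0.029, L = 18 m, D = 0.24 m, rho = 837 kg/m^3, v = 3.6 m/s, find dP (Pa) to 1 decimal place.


dP = f * (L/D) * (rho*v^2/2)
dP = 0.029 * (18/0.24) * (837*3.6^2/2)
L/D = 75.0
rho*v^2/2 = 837*12.96/2 = 5423.76
dP = 0.029 * 75.0 * 5423.76
dP = 11796.7 Pa


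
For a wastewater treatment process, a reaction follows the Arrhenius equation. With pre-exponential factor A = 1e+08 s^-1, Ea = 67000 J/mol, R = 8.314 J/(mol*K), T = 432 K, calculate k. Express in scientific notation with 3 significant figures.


k = A * exp(-Ea/(R*T))
k = 1e+08 * exp(-67000 / (8.314 * 432))
k = 1e+08 * exp(-18.654389)
k = 7.92e-01


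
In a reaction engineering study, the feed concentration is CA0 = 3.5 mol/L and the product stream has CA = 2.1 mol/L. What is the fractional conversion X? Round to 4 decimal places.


X = (CA0 - CA) / CA0
X = (3.5 - 2.1) / 3.5
X = 1.4 / 3.5
X = 0.4000


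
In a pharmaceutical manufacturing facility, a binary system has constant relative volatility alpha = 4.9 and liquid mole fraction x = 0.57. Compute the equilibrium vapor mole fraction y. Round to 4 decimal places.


y = alpha*x / (1 + (alpha-1)*x)
y = 4.9*0.57 / (1 + (4.9-1)*0.57)
y = 2.793 / (1 + 2.223)
y = 2.793 / 3.223
y = 0.8666


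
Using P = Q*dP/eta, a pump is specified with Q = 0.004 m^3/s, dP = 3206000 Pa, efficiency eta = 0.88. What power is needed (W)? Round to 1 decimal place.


P = Q * dP / eta
P = 0.004 * 3206000 / 0.88
P = 12824.0 / 0.88
P = 14572.7 W


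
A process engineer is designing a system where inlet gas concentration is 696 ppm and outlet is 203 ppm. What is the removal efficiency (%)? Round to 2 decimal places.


Efficiency = (G_in - G_out) / G_in * 100%
Efficiency = (696 - 203) / 696 * 100
Efficiency = 493 / 696 * 100
Efficiency = 70.83%


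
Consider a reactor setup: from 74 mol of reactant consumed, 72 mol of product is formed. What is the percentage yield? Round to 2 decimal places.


Yield = (moles product / moles consumed) * 100%
Yield = (72 / 74) * 100
Yield = 0.973 * 100
Yield = 97.30%


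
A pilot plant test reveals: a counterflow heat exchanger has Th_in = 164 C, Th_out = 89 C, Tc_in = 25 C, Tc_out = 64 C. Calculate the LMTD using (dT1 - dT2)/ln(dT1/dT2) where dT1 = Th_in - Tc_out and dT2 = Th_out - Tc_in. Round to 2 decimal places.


dT1 = Th_in - Tc_out = 164 - 64 = 100
dT2 = Th_out - Tc_in = 89 - 25 = 64
LMTD = (dT1 - dT2) / ln(dT1/dT2)
LMTD = (100 - 64) / ln(100/64)
LMTD = 80.67 K


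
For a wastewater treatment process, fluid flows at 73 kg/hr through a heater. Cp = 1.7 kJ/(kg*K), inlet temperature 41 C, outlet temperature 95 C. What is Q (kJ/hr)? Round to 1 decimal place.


Q = m_dot * Cp * (T2 - T1)
Q = 73 * 1.7 * (95 - 41)
Q = 73 * 1.7 * 54
Q = 6701.4 kJ/hr


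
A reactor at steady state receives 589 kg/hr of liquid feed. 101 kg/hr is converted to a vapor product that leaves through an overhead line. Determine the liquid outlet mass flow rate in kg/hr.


Steady-state mass balance on the main outlet: F_out = F_in - F_removed
F_out = 589 - 101
F_out = 488 kg/hr


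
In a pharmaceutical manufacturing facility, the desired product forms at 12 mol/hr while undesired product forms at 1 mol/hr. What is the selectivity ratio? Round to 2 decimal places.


S = desired product rate / undesired product rate
S = 12 / 1
S = 12.00


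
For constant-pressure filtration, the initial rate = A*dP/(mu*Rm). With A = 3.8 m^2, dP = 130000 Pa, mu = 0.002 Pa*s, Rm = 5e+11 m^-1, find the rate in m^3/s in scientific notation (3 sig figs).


rate = A * dP / (mu * Rm)
rate = 3.8 * 130000 / (0.002 * 5e+11)
rate = 494000.0 / 1.000e+09
rate = 4.94e-04 m^3/s


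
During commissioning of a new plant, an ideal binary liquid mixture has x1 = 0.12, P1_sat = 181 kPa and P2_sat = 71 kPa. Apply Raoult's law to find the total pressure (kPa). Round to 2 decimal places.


P = x1*P1_sat + x2*P2_sat
x2 = 1 - x1 = 1 - 0.12 = 0.88
P = 0.12*181 + 0.88*71
P = 21.72 + 62.48
P = 84.20 kPa


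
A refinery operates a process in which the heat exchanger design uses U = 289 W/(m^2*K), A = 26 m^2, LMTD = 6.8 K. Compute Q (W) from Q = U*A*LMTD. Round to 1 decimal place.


Q = U * A * LMTD
Q = 289 * 26 * 6.8
Q = 51095.2 W


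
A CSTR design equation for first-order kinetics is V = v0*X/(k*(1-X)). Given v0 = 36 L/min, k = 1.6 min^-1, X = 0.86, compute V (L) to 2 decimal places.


V = v0 * X / (k * (1 - X))
V = 36 * 0.86 / (1.6 * (1 - 0.86))
V = 30.96 / (1.6 * 0.14)
V = 30.96 / 0.224
V = 138.21 L


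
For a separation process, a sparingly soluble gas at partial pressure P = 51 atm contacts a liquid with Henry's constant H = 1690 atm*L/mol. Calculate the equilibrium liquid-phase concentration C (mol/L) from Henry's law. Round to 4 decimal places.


C = P / H
C = 51 / 1690
C = 0.0302 mol/L


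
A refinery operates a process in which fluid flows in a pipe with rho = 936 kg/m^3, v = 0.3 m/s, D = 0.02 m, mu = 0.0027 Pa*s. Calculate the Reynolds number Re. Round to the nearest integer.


Re = rho * v * D / mu
Re = 936 * 0.3 * 0.02 / 0.0027
Re = 5.616 / 0.0027
Re = 2080


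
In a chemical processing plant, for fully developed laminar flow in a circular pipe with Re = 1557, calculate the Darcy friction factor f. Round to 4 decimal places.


f = 64 / Re
f = 64 / 1557
f = 0.0411


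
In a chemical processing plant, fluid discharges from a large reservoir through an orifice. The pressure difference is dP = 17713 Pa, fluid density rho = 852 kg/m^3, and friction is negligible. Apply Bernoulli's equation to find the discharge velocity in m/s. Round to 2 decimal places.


v = sqrt(2*dP/rho)
v = sqrt(2*17713/852)
v = sqrt(41.579812)
v = 6.45 m/s


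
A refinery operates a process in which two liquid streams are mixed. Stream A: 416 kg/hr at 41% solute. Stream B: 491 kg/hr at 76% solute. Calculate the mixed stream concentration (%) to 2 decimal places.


Mass balance on solute: F1*x1 + F2*x2 = F3*x3
F3 = F1 + F2 = 416 + 491 = 907 kg/hr
x3 = (F1*x1 + F2*x2)/F3
x3 = (416*0.41 + 491*0.76) / 907
x3 = 59.95%


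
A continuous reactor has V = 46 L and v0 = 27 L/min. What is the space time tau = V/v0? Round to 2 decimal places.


tau = V / v0
tau = 46 / 27
tau = 1.70 min


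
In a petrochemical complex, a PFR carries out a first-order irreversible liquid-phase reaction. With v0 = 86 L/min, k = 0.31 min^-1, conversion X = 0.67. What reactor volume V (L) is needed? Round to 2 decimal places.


V = (v0/k) * ln(1/(1-X))
V = (86/0.31) * ln(1/(1-0.67))
V = 277.419355 * ln(3.030303)
V = 277.419355 * 1.108663
V = 307.56 L


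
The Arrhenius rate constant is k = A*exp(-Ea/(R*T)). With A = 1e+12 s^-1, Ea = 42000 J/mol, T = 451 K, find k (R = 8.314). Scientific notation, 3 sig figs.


k = A * exp(-Ea/(R*T))
k = 1e+12 * exp(-42000 / (8.314 * 451))
k = 1e+12 * exp(-11.201153)
k = 1.37e+07


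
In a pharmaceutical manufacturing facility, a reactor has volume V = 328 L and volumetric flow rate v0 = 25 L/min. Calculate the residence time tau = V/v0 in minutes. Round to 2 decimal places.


tau = V / v0
tau = 328 / 25
tau = 13.12 min


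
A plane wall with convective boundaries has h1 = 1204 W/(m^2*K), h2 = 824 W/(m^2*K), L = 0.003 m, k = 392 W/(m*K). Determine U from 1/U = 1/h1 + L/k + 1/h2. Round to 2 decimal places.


1/U = 1/h1 + L/k + 1/h2
1/U = 1/1204 + 0.003/392 + 1/824
1/U = 0.0008305648 + 7.6531e-06 + 0.0012135922
1/U = 0.0020518101
U = 487.37 W/(m^2*K)


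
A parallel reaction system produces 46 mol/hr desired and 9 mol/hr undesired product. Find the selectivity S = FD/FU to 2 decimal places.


S = desired product rate / undesired product rate
S = 46 / 9
S = 5.11


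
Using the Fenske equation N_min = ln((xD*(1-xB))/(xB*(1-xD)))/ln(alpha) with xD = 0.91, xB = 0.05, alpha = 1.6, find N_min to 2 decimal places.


N_min = ln((xD*(1-xB))/(xB*(1-xD))) / ln(alpha)
Numerator inside ln: 0.8645 / 0.0045 = 192.111111
ln(192.111111) = 5.258074
ln(alpha) = ln(1.6) = 0.470004
N_min = 5.258074 / 0.470004 = 11.19


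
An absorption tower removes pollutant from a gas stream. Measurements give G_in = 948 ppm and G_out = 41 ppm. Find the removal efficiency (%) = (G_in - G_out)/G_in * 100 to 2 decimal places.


Efficiency = (G_in - G_out) / G_in * 100%
Efficiency = (948 - 41) / 948 * 100
Efficiency = 907 / 948 * 100
Efficiency = 95.68%


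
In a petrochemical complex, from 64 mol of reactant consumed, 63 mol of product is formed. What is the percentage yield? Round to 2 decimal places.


Yield = (moles product / moles consumed) * 100%
Yield = (63 / 64) * 100
Yield = 0.9844 * 100
Yield = 98.44%


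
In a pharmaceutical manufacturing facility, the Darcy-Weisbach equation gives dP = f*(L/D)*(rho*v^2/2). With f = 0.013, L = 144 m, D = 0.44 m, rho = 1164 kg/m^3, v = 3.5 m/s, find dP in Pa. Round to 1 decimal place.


dP = f * (L/D) * (rho*v^2/2)
dP = 0.013 * (144/0.44) * (1164*3.5^2/2)
L/D = 327.27272727
rho*v^2/2 = 1164*12.25/2 = 7129.5
dP = 0.013 * 327.27272727 * 7129.5
dP = 30332.8 Pa


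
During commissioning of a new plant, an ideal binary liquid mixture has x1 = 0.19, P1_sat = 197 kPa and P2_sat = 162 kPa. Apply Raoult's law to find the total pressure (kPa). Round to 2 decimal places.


P = x1*P1_sat + x2*P2_sat
x2 = 1 - x1 = 1 - 0.19 = 0.81
P = 0.19*197 + 0.81*162
P = 37.43 + 131.22
P = 168.65 kPa


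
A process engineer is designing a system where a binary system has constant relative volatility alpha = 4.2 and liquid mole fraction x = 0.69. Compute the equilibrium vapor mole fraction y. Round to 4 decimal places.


y = alpha*x / (1 + (alpha-1)*x)
y = 4.2*0.69 / (1 + (4.2-1)*0.69)
y = 2.898 / (1 + 2.208)
y = 2.898 / 3.208
y = 0.9034


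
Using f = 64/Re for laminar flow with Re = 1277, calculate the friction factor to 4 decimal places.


f = 64 / Re
f = 64 / 1277
f = 0.0501


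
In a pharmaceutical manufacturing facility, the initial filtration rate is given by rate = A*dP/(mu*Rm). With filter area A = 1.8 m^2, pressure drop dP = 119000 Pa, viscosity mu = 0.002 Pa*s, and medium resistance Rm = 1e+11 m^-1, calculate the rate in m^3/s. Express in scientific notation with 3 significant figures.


rate = A * dP / (mu * Rm)
rate = 1.8 * 119000 / (0.002 * 1e+11)
rate = 214200.0 / 2.000e+08
rate = 1.07e-03 m^3/s


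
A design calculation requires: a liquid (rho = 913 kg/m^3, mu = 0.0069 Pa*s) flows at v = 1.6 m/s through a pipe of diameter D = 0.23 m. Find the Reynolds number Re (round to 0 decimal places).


Re = rho * v * D / mu
Re = 913 * 1.6 * 0.23 / 0.0069
Re = 335.984 / 0.0069
Re = 48693


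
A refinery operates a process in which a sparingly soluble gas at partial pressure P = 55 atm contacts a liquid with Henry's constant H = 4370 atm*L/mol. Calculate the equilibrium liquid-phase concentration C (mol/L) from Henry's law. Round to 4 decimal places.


C = P / H
C = 55 / 4370
C = 0.0126 mol/L


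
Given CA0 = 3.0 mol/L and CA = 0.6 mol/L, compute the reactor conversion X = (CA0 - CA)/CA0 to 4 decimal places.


X = (CA0 - CA) / CA0
X = (3.0 - 0.6) / 3.0
X = 2.4 / 3.0
X = 0.8000


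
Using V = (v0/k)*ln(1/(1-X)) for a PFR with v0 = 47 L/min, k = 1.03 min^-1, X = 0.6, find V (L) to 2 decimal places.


V = (v0/k) * ln(1/(1-X))
V = (47/1.03) * ln(1/(1-0.6))
V = 45.631068 * ln(2.5)
V = 45.631068 * 0.916291
V = 41.81 L


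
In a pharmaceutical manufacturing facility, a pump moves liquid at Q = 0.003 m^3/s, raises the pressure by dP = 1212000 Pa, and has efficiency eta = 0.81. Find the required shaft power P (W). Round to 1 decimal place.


P = Q * dP / eta
P = 0.003 * 1212000 / 0.81
P = 3636.0 / 0.81
P = 4488.9 W


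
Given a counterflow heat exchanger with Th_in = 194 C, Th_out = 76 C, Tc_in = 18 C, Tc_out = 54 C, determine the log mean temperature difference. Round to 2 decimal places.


dT1 = Th_in - Tc_out = 194 - 54 = 140
dT2 = Th_out - Tc_in = 76 - 18 = 58
LMTD = (dT1 - dT2) / ln(dT1/dT2)
LMTD = (140 - 58) / ln(140/58)
LMTD = 93.05 K


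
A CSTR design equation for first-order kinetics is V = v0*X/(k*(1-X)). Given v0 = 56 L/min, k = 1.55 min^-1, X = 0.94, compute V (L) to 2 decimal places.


V = v0 * X / (k * (1 - X))
V = 56 * 0.94 / (1.55 * (1 - 0.94))
V = 52.64 / (1.55 * 0.06)
V = 52.64 / 0.093
V = 566.02 L


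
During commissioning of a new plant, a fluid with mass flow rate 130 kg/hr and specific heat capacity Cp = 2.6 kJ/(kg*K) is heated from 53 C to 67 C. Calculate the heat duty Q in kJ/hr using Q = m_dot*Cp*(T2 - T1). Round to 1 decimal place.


Q = m_dot * Cp * (T2 - T1)
Q = 130 * 2.6 * (67 - 53)
Q = 130 * 2.6 * 14
Q = 4732.0 kJ/hr


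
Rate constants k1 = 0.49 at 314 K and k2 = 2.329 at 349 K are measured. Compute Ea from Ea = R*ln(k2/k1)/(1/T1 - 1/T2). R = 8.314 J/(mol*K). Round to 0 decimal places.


Ea = R * ln(k2/k1) / (1/T1 - 1/T2)
ln(k2/k1) = ln(2.329/0.49) = 1.5587889
1/T1 - 1/T2 = 1/314 - 1/349 = 0.000319383863
Ea = 8.314 * 1.5587889 / 0.000319383863
Ea = 40577 J/mol


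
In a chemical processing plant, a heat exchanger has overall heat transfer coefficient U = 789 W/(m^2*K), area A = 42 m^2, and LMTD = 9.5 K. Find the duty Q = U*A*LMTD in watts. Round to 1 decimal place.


Q = U * A * LMTD
Q = 789 * 42 * 9.5
Q = 314811.0 W


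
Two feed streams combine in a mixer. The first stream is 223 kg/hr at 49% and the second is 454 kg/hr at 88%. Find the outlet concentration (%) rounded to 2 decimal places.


Mass balance on solute: F1*x1 + F2*x2 = F3*x3
F3 = F1 + F2 = 223 + 454 = 677 kg/hr
x3 = (F1*x1 + F2*x2)/F3
x3 = (223*0.49 + 454*0.88) / 677
x3 = 75.15%


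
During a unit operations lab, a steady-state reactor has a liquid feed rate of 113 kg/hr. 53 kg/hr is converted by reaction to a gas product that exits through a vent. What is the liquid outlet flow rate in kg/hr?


Steady-state mass balance on the main outlet: F_out = F_in - F_removed
F_out = 113 - 53
F_out = 60 kg/hr


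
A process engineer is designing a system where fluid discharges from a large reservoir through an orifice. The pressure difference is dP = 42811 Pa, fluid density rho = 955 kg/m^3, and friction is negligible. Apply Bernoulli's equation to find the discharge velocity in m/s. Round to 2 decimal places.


v = sqrt(2*dP/rho)
v = sqrt(2*42811/955)
v = sqrt(89.656545)
v = 9.47 m/s


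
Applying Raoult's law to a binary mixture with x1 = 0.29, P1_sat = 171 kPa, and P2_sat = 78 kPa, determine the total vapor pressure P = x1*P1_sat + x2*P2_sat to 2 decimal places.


P = x1*P1_sat + x2*P2_sat
x2 = 1 - x1 = 1 - 0.29 = 0.71
P = 0.29*171 + 0.71*78
P = 49.59 + 55.38
P = 104.97 kPa


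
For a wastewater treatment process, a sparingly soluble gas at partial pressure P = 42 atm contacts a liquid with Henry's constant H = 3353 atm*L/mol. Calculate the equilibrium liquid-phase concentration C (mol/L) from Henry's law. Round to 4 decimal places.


C = P / H
C = 42 / 3353
C = 0.0125 mol/L
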